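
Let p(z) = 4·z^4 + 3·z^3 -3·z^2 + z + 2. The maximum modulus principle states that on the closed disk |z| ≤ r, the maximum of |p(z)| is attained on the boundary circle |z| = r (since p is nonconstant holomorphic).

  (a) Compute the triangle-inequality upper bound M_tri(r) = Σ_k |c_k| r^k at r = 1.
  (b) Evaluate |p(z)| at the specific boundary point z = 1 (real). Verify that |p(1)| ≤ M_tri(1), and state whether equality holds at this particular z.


Coefficients: c_0 = 2, c_1 = 1, c_2 = -3, c_3 = 3, c_4 = 4. Radius r = 1.
Part (a). Triangle bound: M_tri(r) = Σ_k |c_k| r^k
  = |2|·1^0 + |1|·1^1 + |-3|·1^2 + |3|·1^3 + |4|·1^4
  = 2 + 1 + 3 + 3 + 4 = 13.
This bounds M(r) := max_{|z|=r} |p(z)| from above; equality holds iff all terms c_k z^k can be made to align in phase at a single z on |z|=r.
Part (b). At z = 1 (real, on the circle |z| = r):
  p(1) = (2)·1^0 + (1)·1^1 + (-3)·1^2 + (3)·1^3 + (4)·1^4 = 7.
  |p(1)| = 7.
Check: |p(1)| = 7 ≤ 13 = M_tri(1). ✓ Equality does not hold at z = 1 (the coefficients have mixed signs, so the terms do not all align in phase there).

M_tri(1) = 13; |p(1)| = 7; equality at z=1: no.


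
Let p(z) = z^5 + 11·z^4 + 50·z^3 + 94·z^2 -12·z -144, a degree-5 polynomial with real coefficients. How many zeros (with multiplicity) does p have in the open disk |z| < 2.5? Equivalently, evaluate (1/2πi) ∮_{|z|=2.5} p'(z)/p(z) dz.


The zeros of p are: (-3 + 3i), (-3 - 3i), -4, 1, -2.
Their magnitudes are: 4.243, 4.243, 4, 1, 2.
Zeros with |z| < R = 2.5: 1, -2.
Count = 2.
By the argument principle, (1/2πi) ∮_{|z|=R} p'(z)/p(z) dz equals exactly this count.

Number of zeros inside |z| < 2.5: 2.


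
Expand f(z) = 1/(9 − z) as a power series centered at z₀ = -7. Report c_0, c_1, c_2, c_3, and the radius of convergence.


Let w = z − z₀, so z = z₀ + w.
Then 9 − z = 9 − (z₀ + w) = (9 − z₀) − w = 16 − w.
f(z) = 1/(16 − w) = (1/(16)) · 1/(1 − w/(16)) = Σ_{n≥0} w^n / (16)^(n+1).
So c_n = 1/(16)^(n+1):
  c_0 = 1/(16)^1 = 1/16.
  c_1 = 1/(16)^2 = 1/256.
  c_2 = 1/(16)^3 = 1/4096.
  c_3 = 1/(16)^4 = 1/65536.
The series is valid for |w/d| < 1, i.e. |z − z₀| < |d|.
Radius of convergence: R = |9 − z₀| = |16| = 16 (distance from z₀ to the singularity z = 9).

c_0 = 1/16, c_1 = 1/256, c_2 = 1/4096, c_3 = 1/65536; R = 16.


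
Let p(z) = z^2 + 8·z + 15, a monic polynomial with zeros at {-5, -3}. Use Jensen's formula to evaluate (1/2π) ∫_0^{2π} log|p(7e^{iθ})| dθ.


Zeros: -5, -3; r = 7.
Inside |z| < r: -5, -3. Outside (|z| ≥ r): ∅.
p(0) = 15, so log|p(0)| = log(15) = 2.7081.
Apply Jensen: I(r) = log|p(0)| + Σ_k log(r/|z_k|), summed over zeros inside |z| < r.
  log(r/|z_k|) for z_k = -5: log(7/5) = 0.3365
  log(r/|z_k|) for z_k = -3: log(7/3) = 0.8473
Sum over inside zeros: 1.1838.
I(r) = log|p(0)| + (inside sum) = 2.7081 + 1.1838 = 3.8918.
Closed form (all zeros inside, monic): I(r) = n·log(r) = 2·log(7) = 3.8918. ✓

I(r) ≈ 3.8918.


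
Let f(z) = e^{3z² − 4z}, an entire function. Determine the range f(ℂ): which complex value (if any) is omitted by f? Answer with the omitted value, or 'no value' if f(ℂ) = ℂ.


Little Picard bounds the complement of f(ℂ) to at most one point.
The exponent g(z) = 3z² − 4z is a nonconstant polynomial, hence surjective onto ℂ. So e^{g(z)} takes every value in {e^w : w ∈ ℂ} = ℂ ∖ {0}. Adding 0 shifts the range to ℂ ∖ {0}. f omits exactly 0.

Omitted value: 0.


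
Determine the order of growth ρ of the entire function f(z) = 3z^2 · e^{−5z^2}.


M(r) = max_{|z|=r} |3|·|z|^2·|e^{−5z^2}| = 3·r^2 · e^{5r^2} (the factors attain their maxima compatibly on |z|=r). Then log M(r) = log 3 + 2·log r + 5r^2, dominated by the last term, so log log M(r) ~ 2·log r. The polynomial factor 3z^2 contributes only a log r term and does not affect the order. ρ = 2.
Therefore ρ = 2.

Order ρ = 2.


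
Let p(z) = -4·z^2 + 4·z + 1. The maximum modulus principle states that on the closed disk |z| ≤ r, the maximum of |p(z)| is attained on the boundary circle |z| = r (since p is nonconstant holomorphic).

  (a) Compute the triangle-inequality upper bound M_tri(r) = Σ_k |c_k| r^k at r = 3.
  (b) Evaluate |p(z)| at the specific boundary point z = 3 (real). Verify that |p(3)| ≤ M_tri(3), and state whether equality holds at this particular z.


Coefficients: c_0 = 1, c_1 = 4, c_2 = -4. Radius r = 3.
Part (a). Triangle bound: M_tri(r) = Σ_k |c_k| r^k
  = |1|·3^0 + |4|·3^1 + |-4|·3^2
  = 1 + 12 + 36 = 49.
This bounds M(r) := max_{|z|=r} |p(z)| from above; equality holds iff all terms c_k z^k can be made to align in phase at a single z on |z|=r.
Part (b). At z = 3 (real, on the circle |z| = r):
  p(3) = (1)·3^0 + (4)·3^1 + (-4)·3^2 = -23.
  |p(3)| = 23.
Check: |p(3)| = 23 ≤ 49 = M_tri(3). ✓ Equality does not hold at z = 3 (the coefficients have mixed signs, so the terms do not all align in phase there).

M_tri(3) = 49; |p(3)| = 23; equality at z=3: no.


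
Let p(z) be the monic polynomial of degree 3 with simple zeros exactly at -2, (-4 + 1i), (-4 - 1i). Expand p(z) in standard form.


The polynomial is p(z) = ∏_{α ∈ S} (z − α), where S = {-2, (-4 + 1i), (-4 - 1i)}.
Expanding the product yields: p(z) = z^3 + 10·z^2 + 33·z + 34.
Note conjugate pairs combine to real quadratics: (z − (-4+1i))(z − (-4−1i)) = z² + 8z + 17.
The resulting polynomial has degree 3 and real coefficients as required.

p(z) = z^3 + 10·z^2 + 33·z + 34.


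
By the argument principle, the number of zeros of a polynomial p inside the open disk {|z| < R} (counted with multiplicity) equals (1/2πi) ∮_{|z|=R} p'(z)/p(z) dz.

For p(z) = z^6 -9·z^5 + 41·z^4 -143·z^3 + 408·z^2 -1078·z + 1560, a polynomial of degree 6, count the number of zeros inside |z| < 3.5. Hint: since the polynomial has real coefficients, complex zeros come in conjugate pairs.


The zeros of p are: (2 + 3i), (2 - 3i), 4, (-1 + 3i), (-1 - 3i), 3.
Their magnitudes are: 3.606, 3.606, 4, 3.162, 3.162, 3.
Zeros with |z| < R = 3.5: (-1 + 3i), (-1 - 3i), 3.
Count = 3.
By the argument principle, (1/2πi) ∮_{|z|=R} p'(z)/p(z) dz equals exactly this count.

Number of zeros inside |z| < 3.5: 3.


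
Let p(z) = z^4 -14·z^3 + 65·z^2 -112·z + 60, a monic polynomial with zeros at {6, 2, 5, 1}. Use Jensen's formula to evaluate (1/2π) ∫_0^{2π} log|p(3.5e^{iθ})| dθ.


Zeros: 1, 2, 5, 6; r = 3.5.
Inside |z| < r: 1, 2. Outside (|z| ≥ r): 5, 6.
p(0) = 60, so log|p(0)| = log(60) = 4.0943.
Apply Jensen: I(r) = log|p(0)| + Σ_k log(r/|z_k|), summed over zeros inside |z| < r.
  log(r/|z_k|) for z_k = 2: log(3.5/2) = 0.5596
  log(r/|z_k|) for z_k = 1: log(3.5/1) = 1.2528
  Outside zeros (5, 6) contribute nothing to the Jensen sum.
Sum over inside zeros: 1.8124.
I(r) = log|p(0)| + (inside sum) = 4.0943 + 1.8124 = 5.9067.
Note: since some zeros are outside |z| ≤ r, the simplified n·log(r) form does NOT apply — only the inside zeros contribute.

I(r) ≈ 5.9067.


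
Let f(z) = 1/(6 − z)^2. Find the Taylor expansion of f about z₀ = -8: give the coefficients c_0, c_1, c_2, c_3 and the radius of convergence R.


Let w = z − z₀, so z = z₀ + w.
Then 6 − z = 6 − (z₀ + w) = (6 − z₀) − w = 14 − w.
f(z) = 1/(14 − w)^2 = (1/(14)^2) · (1 − w/(14))^{−2}.
By the binomial series (1−u)^{−2} = Σ_{n≥0} C(n+1, 1) u^n for |u|<1, with u = w/(14):
  c_n = C(n+1, 1) / (14)^(n+2).
  c_0 = 1/(14)^2 = 1/196.
  c_1 = 2/(14)^3 = 1/1372.
  c_2 = 3/(14)^4 = 3/38416.
  c_3 = 4/(14)^5 = 1/134456.
The series is valid for |w/d| < 1, i.e. |z − z₀| < |d|.
Radius of convergence: R = |6 − z₀| = |14| = 14 (distance from z₀ to the singularity z = 6).

c_0 = 1/196, c_1 = 1/1372, c_2 = 3/38416, c_3 = 1/134456; R = 14.


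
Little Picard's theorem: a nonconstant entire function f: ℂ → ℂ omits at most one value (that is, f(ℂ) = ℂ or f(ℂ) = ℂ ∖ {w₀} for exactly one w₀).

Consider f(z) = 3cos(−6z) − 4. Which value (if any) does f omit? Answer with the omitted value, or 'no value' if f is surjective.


Little Picard bounds the complement of f(ℂ) to at most one point.
cos is entire and surjective onto ℂ: for every w ∈ ℂ, cos(ζ) = w has a solution ζ ∈ ℂ (e.g., via the complex inverse arccos). With ζ = −6z this gives z = ζ/(-6). Then 3·cos(−6z) takes every value in 3·ℂ = ℂ, and adding -4 is a bijection of ℂ. So f is surjective and omits no value. (Note: only on the real line is cos bounded by [−1, 1].)

Omitted value: no value.


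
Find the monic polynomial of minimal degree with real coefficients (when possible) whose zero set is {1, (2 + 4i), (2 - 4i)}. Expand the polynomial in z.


The polynomial is p(z) = ∏_{α ∈ S} (z − α), where S = {1, (2 + 4i), (2 - 4i)}.
Expanding the product yields: p(z) = z^3 -5·z^2 + 24·z -20.
Note conjugate pairs combine to real quadratics: (z − (2+4i))(z − (2−4i)) = z² − 4z + 20.
The resulting polynomial has degree 3 and real coefficients as required.

p(z) = z^3 -5·z^2 + 24·z -20.


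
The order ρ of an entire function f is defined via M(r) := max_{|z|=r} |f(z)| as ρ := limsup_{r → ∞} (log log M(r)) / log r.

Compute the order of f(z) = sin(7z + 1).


sin(w) is a linear combination of e^{iw} and e^{−iw} (or e^w, e^{−w} in the hyperbolic case), so |sin(w)| ≤ e^{|w|}. With w = 7z + 1, |w| ≤ 7|z| + 1 = 7r + 1 on |z| = r, giving M(r) ≤ e^{7r + 1}, so ρ ≤ 1. On a suitable ray (z = it for sin/cos; z = t for sinh/cosh, t real → ∞), |sin(7z + 1)| grows like e^{7|t|}/2, so ρ ≥ 1. Hence ρ = 1.
Therefore ρ = 1.

Order ρ = 1.


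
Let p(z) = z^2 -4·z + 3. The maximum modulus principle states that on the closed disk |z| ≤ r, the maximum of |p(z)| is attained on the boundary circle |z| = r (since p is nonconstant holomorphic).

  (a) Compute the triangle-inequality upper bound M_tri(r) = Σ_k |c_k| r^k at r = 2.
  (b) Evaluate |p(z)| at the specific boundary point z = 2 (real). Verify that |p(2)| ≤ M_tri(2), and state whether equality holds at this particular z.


Coefficients: c_0 = 3, c_1 = -4, c_2 = 1. Radius r = 2.
Part (a). Triangle bound: M_tri(r) = Σ_k |c_k| r^k
  = |3|·2^0 + |-4|·2^1 + |1|·2^2
  = 3 + 8 + 4 = 15.
This bounds M(r) := max_{|z|=r} |p(z)| from above; equality holds iff all terms c_k z^k can be made to align in phase at a single z on |z|=r.
Part (b). At z = 2 (real, on the circle |z| = r):
  p(2) = (3)·2^0 + (-4)·2^1 + (1)·2^2 = -1.
  |p(2)| = 1.
Check: |p(2)| = 1 ≤ 15 = M_tri(2). ✓ Equality does not hold at z = 2 (the coefficients have mixed signs, so the terms do not all align in phase there).

M_tri(2) = 15; |p(2)| = 1; equality at z=2: no.


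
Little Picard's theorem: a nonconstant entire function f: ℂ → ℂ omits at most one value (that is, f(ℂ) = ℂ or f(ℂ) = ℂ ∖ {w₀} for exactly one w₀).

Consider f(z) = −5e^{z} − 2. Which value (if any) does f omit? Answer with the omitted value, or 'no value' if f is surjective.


Little Picard bounds the complement of f(ℂ) to at most one point.
e^{z} is never zero on ℂ, so -5·e^{z} takes every value in ℂ ∖ {0}. Adding -2 shifts the range to ℂ ∖ {-2}. Thus f omits exactly the value -2.

Omitted value: -2.


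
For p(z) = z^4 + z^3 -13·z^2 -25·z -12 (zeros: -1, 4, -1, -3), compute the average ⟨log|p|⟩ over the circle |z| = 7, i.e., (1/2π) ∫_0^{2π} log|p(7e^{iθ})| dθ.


Zeros: -3, -1, -1, 4; r = 7.
Inside |z| < r: -3, -1, -1, 4. Outside (|z| ≥ r): ∅.
p(0) = -12, so log|p(0)| = log(12) = 2.4849.
Apply Jensen: I(r) = log|p(0)| + Σ_k log(r/|z_k|), summed over zeros inside |z| < r.
  log(r/|z_k|) for z_k = -1: log(7/1) = 1.9459
  log(r/|z_k|) for z_k = 4: log(7/4) = 0.5596
  log(r/|z_k|) for z_k = -1: log(7/1) = 1.9459
  log(r/|z_k|) for z_k = -3: log(7/3) = 0.8473
Sum over inside zeros: 5.2987.
I(r) = log|p(0)| + (inside sum) = 2.4849 + 5.2987 = 7.7836.
Closed form (all zeros inside, monic): I(r) = n·log(r) = 4·log(7) = 7.7836. ✓

I(r) ≈ 7.7836.


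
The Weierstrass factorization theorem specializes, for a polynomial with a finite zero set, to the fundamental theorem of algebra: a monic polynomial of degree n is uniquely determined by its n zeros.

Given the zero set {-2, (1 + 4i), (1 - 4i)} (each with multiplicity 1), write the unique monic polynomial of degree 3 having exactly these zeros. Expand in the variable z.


The polynomial is p(z) = ∏_{α ∈ S} (z − α), where S = {-2, (1 + 4i), (1 - 4i)}.
Expanding the product yields: p(z) = z^3 + 13·z + 34.
Note conjugate pairs combine to real quadratics: (z − (1+4i))(z − (1−4i)) = z² − 2z + 17.
The resulting polynomial has degree 3 and real coefficients as required.

p(z) = z^3 + 13·z + 34.


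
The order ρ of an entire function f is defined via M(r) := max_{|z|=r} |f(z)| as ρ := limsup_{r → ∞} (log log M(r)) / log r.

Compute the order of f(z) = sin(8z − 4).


sin(w) is a linear combination of e^{iw} and e^{−iw} (or e^w, e^{−w} in the hyperbolic case), so |sin(w)| ≤ e^{|w|}. With w = 8z − 4, |w| ≤ 8|z| + 4 = 8r + 4 on |z| = r, giving M(r) ≤ e^{8r + 4}, so ρ ≤ 1. On a suitable ray (z = it for sin/cos; z = t for sinh/cosh, t real → ∞), |sin(8z − 4)| grows like e^{8|t|}/2, so ρ ≥ 1. Hence ρ = 1.
Therefore ρ = 1.

Order ρ = 1.


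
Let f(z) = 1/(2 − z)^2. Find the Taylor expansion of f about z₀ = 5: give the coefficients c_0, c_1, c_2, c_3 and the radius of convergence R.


Let w = z − z₀, so z = z₀ + w.
Then 2 − z = 2 − (z₀ + w) = (2 − z₀) − w = -3 − w.
f(z) = 1/(-3 − w)^2 = (1/(-3)^2) · (1 − w/(-3))^{−2}.
By the binomial series (1−u)^{−2} = Σ_{n≥0} C(n+1, 1) u^n for |u|<1, with u = w/(-3):
  c_n = C(n+1, 1) / (-3)^(n+2).
  c_0 = 1/(-3)^2 = 1/9.
  c_1 = 2/(-3)^3 = -2/27.
  c_2 = 3/(-3)^4 = 1/27.
  c_3 = 4/(-3)^5 = -4/243.
The series is valid for |w/d| < 1, i.e. |z − z₀| < |d|.
Radius of convergence: R = |2 − z₀| = |-3| = 3 (distance from z₀ to the singularity z = 2).

c_0 = 1/9, c_1 = -2/27, c_2 = 1/27, c_3 = -4/243; R = 3.


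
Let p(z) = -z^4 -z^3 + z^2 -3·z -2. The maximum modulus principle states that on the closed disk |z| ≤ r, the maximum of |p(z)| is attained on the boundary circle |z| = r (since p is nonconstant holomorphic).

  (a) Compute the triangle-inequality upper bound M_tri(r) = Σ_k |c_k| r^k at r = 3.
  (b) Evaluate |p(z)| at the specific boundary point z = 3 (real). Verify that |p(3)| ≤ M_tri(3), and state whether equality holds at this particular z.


Coefficients: c_0 = -2, c_1 = -3, c_2 = 1, c_3 = -1, c_4 = -1. Radius r = 3.
Part (a). Triangle bound: M_tri(r) = Σ_k |c_k| r^k
  = |-2|·3^0 + |-3|·3^1 + |1|·3^2 + |-1|·3^3 + |-1|·3^4
  = 2 + 9 + 9 + 27 + 81 = 128.
This bounds M(r) := max_{|z|=r} |p(z)| from above; equality holds iff all terms c_k z^k can be made to align in phase at a single z on |z|=r.
Part (b). At z = 3 (real, on the circle |z| = r):
  p(3) = (-2)·3^0 + (-3)·3^1 + (1)·3^2 + (-1)·3^3 + (-1)·3^4 = -110.
  |p(3)| = 110.
Check: |p(3)| = 110 ≤ 128 = M_tri(3). ✓ Equality does not hold at z = 3 (the coefficients have mixed signs, so the terms do not all align in phase there).

M_tri(3) = 128; |p(3)| = 110; equality at z=3: no.


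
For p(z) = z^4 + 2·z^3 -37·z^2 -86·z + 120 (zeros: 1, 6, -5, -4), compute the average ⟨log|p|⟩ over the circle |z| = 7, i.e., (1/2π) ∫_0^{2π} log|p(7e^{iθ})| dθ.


Zeros: -5, -4, 1, 6; r = 7.
Inside |z| < r: -5, -4, 1, 6. Outside (|z| ≥ r): ∅.
p(0) = 120, so log|p(0)| = log(120) = 4.7875.
Apply Jensen: I(r) = log|p(0)| + Σ_k log(r/|z_k|), summed over zeros inside |z| < r.
  log(r/|z_k|) for z_k = 1: log(7/1) = 1.9459
  log(r/|z_k|) for z_k = 6: log(7/6) = 0.1542
  log(r/|z_k|) for z_k = -5: log(7/5) = 0.3365
  log(r/|z_k|) for z_k = -4: log(7/4) = 0.5596
Sum over inside zeros: 2.9961.
I(r) = log|p(0)| + (inside sum) = 4.7875 + 2.9961 = 7.7836.
Closed form (all zeros inside, monic): I(r) = n·log(r) = 4·log(7) = 7.7836. ✓

I(r) ≈ 7.7836.


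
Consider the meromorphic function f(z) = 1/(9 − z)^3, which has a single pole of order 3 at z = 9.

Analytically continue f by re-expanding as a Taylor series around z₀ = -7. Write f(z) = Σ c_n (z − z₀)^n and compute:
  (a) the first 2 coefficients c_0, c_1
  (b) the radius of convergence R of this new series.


Let w = z − z₀, so z = z₀ + w.
Then 9 − z = 9 − (z₀ + w) = (9 − z₀) − w = 16 − w.
f(z) = 1/(16 − w)^3 = (1/(16)^3) · (1 − w/(16))^{−3}.
By the binomial series (1−u)^{−3} = Σ_{n≥0} C(n+2, 2) u^n for |u|<1, with u = w/(16):
  c_n = C(n+2, 2) / (16)^(n+3).
  c_0 = 1/(16)^3 = 1/4096.
  c_1 = 3/(16)^4 = 3/65536.
The series is valid for |w/d| < 1, i.e. |z − z₀| < |d|.
Radius of convergence: R = |9 − z₀| = |16| = 16 (distance from z₀ to the singularity z = 9).

c_0 = 1/4096, c_1 = 3/65536; R = 16.


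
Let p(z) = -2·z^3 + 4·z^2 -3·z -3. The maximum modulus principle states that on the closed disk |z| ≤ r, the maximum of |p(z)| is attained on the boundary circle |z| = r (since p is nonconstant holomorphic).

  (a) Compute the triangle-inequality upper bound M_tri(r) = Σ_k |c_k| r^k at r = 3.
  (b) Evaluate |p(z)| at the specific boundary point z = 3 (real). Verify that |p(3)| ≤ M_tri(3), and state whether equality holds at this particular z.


Coefficients: c_0 = -3, c_1 = -3, c_2 = 4, c_3 = -2. Radius r = 3.
Part (a). Triangle bound: M_tri(r) = Σ_k |c_k| r^k
  = |-3|·3^0 + |-3|·3^1 + |4|·3^2 + |-2|·3^3
  = 3 + 9 + 36 + 54 = 102.
This bounds M(r) := max_{|z|=r} |p(z)| from above; equality holds iff all terms c_k z^k can be made to align in phase at a single z on |z|=r.
Part (b). At z = 3 (real, on the circle |z| = r):
  p(3) = (-3)·3^0 + (-3)·3^1 + (4)·3^2 + (-2)·3^3 = -30.
  |p(3)| = 30.
Check: |p(3)| = 30 ≤ 102 = M_tri(3). ✓ Equality does not hold at z = 3 (the coefficients have mixed signs, so the terms do not all align in phase there).

M_tri(3) = 102; |p(3)| = 30; equality at z=3: no.


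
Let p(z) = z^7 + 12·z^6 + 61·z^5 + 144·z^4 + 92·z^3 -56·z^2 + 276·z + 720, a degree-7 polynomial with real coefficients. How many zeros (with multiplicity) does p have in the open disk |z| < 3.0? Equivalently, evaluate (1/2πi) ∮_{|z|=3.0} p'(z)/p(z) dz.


The zeros of p are: (1 + 1i), (1 - 1i), (-2 + 1i), (-2 - 1i), -4, (-3 + 3i), (-3 - 3i).
Their magnitudes are: 1.414, 1.414, 2.236, 2.236, 4, 4.243, 4.243.
Zeros with |z| < R = 3.0: (1 + 1i), (1 - 1i), (-2 + 1i), (-2 - 1i).
Count = 4.
By the argument principle, (1/2πi) ∮_{|z|=R} p'(z)/p(z) dz equals exactly this count.

Number of zeros inside |z| < 3.0: 4.


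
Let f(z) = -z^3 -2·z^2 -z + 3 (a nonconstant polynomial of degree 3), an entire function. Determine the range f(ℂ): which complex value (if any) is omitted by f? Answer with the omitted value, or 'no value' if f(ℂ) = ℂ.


Little Picard bounds the complement of f(ℂ) to at most one point.
For every w ∈ ℂ, the equation p(z) − w = 0 is a nonconstant polynomial in z and hence has at least one root by the fundamental theorem of algebra. So p is surjective onto ℂ, omitting no value.

Omitted value: no value.


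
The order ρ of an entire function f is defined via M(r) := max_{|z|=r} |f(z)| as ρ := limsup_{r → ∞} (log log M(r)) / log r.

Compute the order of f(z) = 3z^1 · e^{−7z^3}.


M(r) = max_{|z|=r} |3|·|z|^1·|e^{−7z^3}| = 3·r^1 · e^{7r^3} (the factors attain their maxima compatibly on |z|=r). Then log M(r) = log 3 + 1·log r + 7r^3, dominated by the last term, so log log M(r) ~ 3·log r. The polynomial factor 3z^1 contributes only a log r term and does not affect the order. ρ = 3.
Therefore ρ = 3.

Order ρ = 3.


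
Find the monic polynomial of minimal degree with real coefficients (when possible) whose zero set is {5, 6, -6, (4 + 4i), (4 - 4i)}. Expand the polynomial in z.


The polynomial is p(z) = ∏_{α ∈ S} (z − α), where S = {5, 6, -6, (4 + 4i), (4 - 4i)}.
Expanding the product yields: p(z) = z^5 -13·z^4 + 36·z^3 + 308·z^2 -2592·z + 5760.
Note conjugate pairs combine to real quadratics: (z − (4+4i))(z − (4−4i)) = z² − 8z + 32.
The resulting polynomial has degree 5 and real coefficients as required.

p(z) = z^5 -13·z^4 + 36·z^3 + 308·z^2 -2592·z + 5760.


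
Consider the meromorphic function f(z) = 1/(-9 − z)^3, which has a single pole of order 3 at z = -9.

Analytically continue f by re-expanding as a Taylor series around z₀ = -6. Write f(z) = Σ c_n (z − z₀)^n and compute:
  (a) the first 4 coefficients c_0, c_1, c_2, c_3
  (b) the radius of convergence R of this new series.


Let w = z − z₀, so z = z₀ + w.
Then -9 − z = -9 − (z₀ + w) = (-9 − z₀) − w = -3 − w.
f(z) = 1/(-3 − w)^3 = (1/(-3)^3) · (1 − w/(-3))^{−3}.
By the binomial series (1−u)^{−3} = Σ_{n≥0} C(n+2, 2) u^n for |u|<1, with u = w/(-3):
  c_n = C(n+2, 2) / (-3)^(n+3).
  c_0 = 1/(-3)^3 = -1/27.
  c_1 = 3/(-3)^4 = 1/27.
  c_2 = 6/(-3)^5 = -2/81.
  c_3 = 10/(-3)^6 = 10/729.
The series is valid for |w/d| < 1, i.e. |z − z₀| < |d|.
Radius of convergence: R = |-9 − z₀| = |-3| = 3 (distance from z₀ to the singularity z = -9).

c_0 = -1/27, c_1 = 1/27, c_2 = -2/81, c_3 = 10/729; R = 3.


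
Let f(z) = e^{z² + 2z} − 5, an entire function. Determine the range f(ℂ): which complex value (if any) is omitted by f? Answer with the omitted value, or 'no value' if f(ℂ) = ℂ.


Little Picard bounds the complement of f(ℂ) to at most one point.
The exponent g(z) = z² + 2z is a nonconstant polynomial, hence surjective onto ℂ. So e^{g(z)} takes every value in {e^w : w ∈ ℂ} = ℂ ∖ {0}. Adding -5 shifts the range to ℂ ∖ {-5}. f omits exactly -5.

Omitted value: -5.


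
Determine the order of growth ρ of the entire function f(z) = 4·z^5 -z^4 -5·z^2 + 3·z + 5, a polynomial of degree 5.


|f(z)| ≤ Σ|c_k|·r^k = O(r^5) as r → ∞. Polynomial growth is O(e^{r^ε}) for every ε > 0 (since r^5/e^{r^ε} → 0), so ρ ≤ ε for all ε > 0, i.e. ρ = 0. Every nonconstant polynomial has order 0.
Therefore ρ = 0.

Order ρ = 0.


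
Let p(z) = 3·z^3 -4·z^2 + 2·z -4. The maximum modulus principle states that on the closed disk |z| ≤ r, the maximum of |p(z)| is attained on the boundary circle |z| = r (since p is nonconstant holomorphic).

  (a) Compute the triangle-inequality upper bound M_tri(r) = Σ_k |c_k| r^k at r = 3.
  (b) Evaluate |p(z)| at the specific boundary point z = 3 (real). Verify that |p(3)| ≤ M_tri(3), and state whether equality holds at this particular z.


Coefficients: c_0 = -4, c_1 = 2, c_2 = -4, c_3 = 3. Radius r = 3.
Part (a). Triangle bound: M_tri(r) = Σ_k |c_k| r^k
  = |-4|·3^0 + |2|·3^1 + |-4|·3^2 + |3|·3^3
  = 4 + 6 + 36 + 81 = 127.
This bounds M(r) := max_{|z|=r} |p(z)| from above; equality holds iff all terms c_k z^k can be made to align in phase at a single z on |z|=r.
Part (b). At z = 3 (real, on the circle |z| = r):
  p(3) = (-4)·3^0 + (2)·3^1 + (-4)·3^2 + (3)·3^3 = 47.
  |p(3)| = 47.
Check: |p(3)| = 47 ≤ 127 = M_tri(3). ✓ Equality does not hold at z = 3 (the coefficients have mixed signs, so the terms do not all align in phase there).

M_tri(3) = 127; |p(3)| = 47; equality at z=3: no.


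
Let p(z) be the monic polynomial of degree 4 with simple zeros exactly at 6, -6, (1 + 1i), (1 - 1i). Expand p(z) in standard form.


The polynomial is p(z) = ∏_{α ∈ S} (z − α), where S = {6, -6, (1 + 1i), (1 - 1i)}.
Expanding the product yields: p(z) = z^4 -2·z^3 -34·z^2 + 72·z -72.
Note conjugate pairs combine to real quadratics: (z − (1+1i))(z − (1−1i)) = z² − 2z + 2.
The resulting polynomial has degree 4 and real coefficients as required.

p(z) = z^4 -2·z^3 -34·z^2 + 72·z -72.


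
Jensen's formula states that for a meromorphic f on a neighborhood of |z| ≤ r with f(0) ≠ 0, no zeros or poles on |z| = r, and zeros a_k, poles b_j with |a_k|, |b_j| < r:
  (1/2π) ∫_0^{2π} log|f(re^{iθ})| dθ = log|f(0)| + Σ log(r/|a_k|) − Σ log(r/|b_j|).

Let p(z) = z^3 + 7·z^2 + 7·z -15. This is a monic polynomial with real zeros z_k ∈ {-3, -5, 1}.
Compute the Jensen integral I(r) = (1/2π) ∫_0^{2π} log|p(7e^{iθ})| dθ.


Zeros: -5, -3, 1; r = 7.
Inside |z| < r: -5, -3, 1. Outside (|z| ≥ r): ∅.
p(0) = -15, so log|p(0)| = log(15) = 2.7081.
Apply Jensen: I(r) = log|p(0)| + Σ_k log(r/|z_k|), summed over zeros inside |z| < r.
  log(r/|z_k|) for z_k = -3: log(7/3) = 0.8473
  log(r/|z_k|) for z_k = -5: log(7/5) = 0.3365
  log(r/|z_k|) for z_k = 1: log(7/1) = 1.9459
Sum over inside zeros: 3.1297.
I(r) = log|p(0)| + (inside sum) = 2.7081 + 3.1297 = 5.8377.
Closed form (all zeros inside, monic): I(r) = n·log(r) = 3·log(7) = 5.8377. ✓

I(r) ≈ 5.8377.


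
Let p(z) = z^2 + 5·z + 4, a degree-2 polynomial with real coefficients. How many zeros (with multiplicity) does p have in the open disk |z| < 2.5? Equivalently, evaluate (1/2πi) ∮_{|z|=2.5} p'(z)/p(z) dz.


The zeros of p are: -4, -1.
Their magnitudes are: 4, 1.
Zeros with |z| < R = 2.5: -1.
Count = 1.
By the argument principle, (1/2πi) ∮_{|z|=R} p'(z)/p(z) dz equals exactly this count.

Number of zeros inside |z| < 2.5: 1.


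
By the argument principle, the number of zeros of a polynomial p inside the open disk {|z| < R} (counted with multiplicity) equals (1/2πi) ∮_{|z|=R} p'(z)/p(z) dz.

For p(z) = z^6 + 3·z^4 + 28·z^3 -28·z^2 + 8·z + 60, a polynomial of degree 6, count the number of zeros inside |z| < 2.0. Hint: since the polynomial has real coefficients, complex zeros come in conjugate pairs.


The zeros of p are: (1 + 1i), (1 - 1i), -1, -3, (1 + 3i), (1 - 3i).
Their magnitudes are: 1.414, 1.414, 1, 3, 3.162, 3.162.
Zeros with |z| < R = 2.0: (1 + 1i), (1 - 1i), -1.
Count = 3.
By the argument principle, (1/2πi) ∮_{|z|=R} p'(z)/p(z) dz equals exactly this count.

Number of zeros inside |z| < 2.0: 3.


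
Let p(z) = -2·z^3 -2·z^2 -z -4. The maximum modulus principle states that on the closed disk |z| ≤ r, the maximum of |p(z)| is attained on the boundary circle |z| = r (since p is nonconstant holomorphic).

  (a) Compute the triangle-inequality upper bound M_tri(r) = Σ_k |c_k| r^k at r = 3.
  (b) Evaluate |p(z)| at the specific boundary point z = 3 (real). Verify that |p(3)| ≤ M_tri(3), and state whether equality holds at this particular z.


Coefficients: c_0 = -4, c_1 = -1, c_2 = -2, c_3 = -2. Radius r = 3.
Part (a). Triangle bound: M_tri(r) = Σ_k |c_k| r^k
  = |-4|·3^0 + |-1|·3^1 + |-2|·3^2 + |-2|·3^3
  = 4 + 3 + 18 + 54 = 79.
This bounds M(r) := max_{|z|=r} |p(z)| from above; equality holds iff all terms c_k z^k can be made to align in phase at a single z on |z|=r.
Part (b). At z = 3 (real, on the circle |z| = r):
  p(3) = (-4)·3^0 + (-1)·3^1 + (-2)·3^2 + (-2)·3^3 = -79.
  |p(3)| = 79.
Since all nonzero coefficients share the same sign, |p(3)| = 79 = M_tri(3); the triangle bound is attained at z = 3, so in fact M(r) = 79.

M_tri(3) = 79; |p(3)| = 79; equality at z=3: yes.


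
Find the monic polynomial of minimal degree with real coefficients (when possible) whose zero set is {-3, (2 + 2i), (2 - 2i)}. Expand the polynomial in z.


The polynomial is p(z) = ∏_{α ∈ S} (z − α), where S = {-3, (2 + 2i), (2 - 2i)}.
Expanding the product yields: p(z) = z^3 -z^2 -4·z + 24.
Note conjugate pairs combine to real quadratics: (z − (2+2i))(z − (2−2i)) = z² − 4z + 8.
The resulting polynomial has degree 3 and real coefficients as required.

p(z) = z^3 -z^2 -4·z + 24.


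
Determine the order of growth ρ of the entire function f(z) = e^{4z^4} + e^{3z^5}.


Each summand is entire of order 4 and 5 respectively (as in the single-exponential case). The order of a sum is at most the max of the orders, so ρ ≤ 5. For the lower bound: on |z|=r choose arg z so that 3z^5 is real positive; then |e^{3z^5}| = e^{3r^5} while |e^{4z^4}| ≤ e^{4r^4} = o(e^{3r^5}). So |f| ≥ e^{3r^5}(1 − o(1)) and ρ ≥ 5. Hence ρ = max(4, 5) = 5.
Therefore ρ = 5.

Order ρ = 5.


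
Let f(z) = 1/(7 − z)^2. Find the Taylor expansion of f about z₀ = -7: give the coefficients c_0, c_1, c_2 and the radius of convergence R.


Let w = z − z₀, so z = z₀ + w.
Then 7 − z = 7 − (z₀ + w) = (7 − z₀) − w = 14 − w.
f(z) = 1/(14 − w)^2 = (1/(14)^2) · (1 − w/(14))^{−2}.
By the binomial series (1−u)^{−2} = Σ_{n≥0} C(n+1, 1) u^n for |u|<1, with u = w/(14):
  c_n = C(n+1, 1) / (14)^(n+2).
  c_0 = 1/(14)^2 = 1/196.
  c_1 = 2/(14)^3 = 1/1372.
  c_2 = 3/(14)^4 = 3/38416.
The series is valid for |w/d| < 1, i.e. |z − z₀| < |d|.
Radius of convergence: R = |7 − z₀| = |14| = 14 (distance from z₀ to the singularity z = 7).

c_0 = 1/196, c_1 = 1/1372, c_2 = 3/38416; R = 14.


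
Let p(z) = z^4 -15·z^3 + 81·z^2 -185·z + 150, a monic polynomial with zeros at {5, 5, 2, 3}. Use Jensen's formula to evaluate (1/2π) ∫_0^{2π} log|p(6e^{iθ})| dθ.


Zeros: 2, 3, 5, 5; r = 6.
Inside |z| < r: 2, 3, 5, 5. Outside (|z| ≥ r): ∅.
p(0) = 150, so log|p(0)| = log(150) = 5.0106.
Apply Jensen: I(r) = log|p(0)| + Σ_k log(r/|z_k|), summed over zeros inside |z| < r.
  log(r/|z_k|) for z_k = 5: log(6/5) = 0.1823
  log(r/|z_k|) for z_k = 5: log(6/5) = 0.1823
  log(r/|z_k|) for z_k = 2: log(6/2) = 1.0986
  log(r/|z_k|) for z_k = 3: log(6/3) = 0.6931
Sum over inside zeros: 2.1564.
I(r) = log|p(0)| + (inside sum) = 5.0106 + 2.1564 = 7.1670.
Closed form (all zeros inside, monic): I(r) = n·log(r) = 4·log(6) = 7.1670. ✓

I(r) ≈ 7.1670.


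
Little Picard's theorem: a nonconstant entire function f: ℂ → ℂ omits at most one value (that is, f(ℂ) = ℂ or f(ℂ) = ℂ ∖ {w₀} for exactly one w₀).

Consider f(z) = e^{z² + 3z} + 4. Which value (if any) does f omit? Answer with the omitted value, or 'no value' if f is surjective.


Little Picard bounds the complement of f(ℂ) to at most one point.
The exponent g(z) = z² + 3z is a nonconstant polynomial, hence surjective onto ℂ. So e^{g(z)} takes every value in {e^w : w ∈ ℂ} = ℂ ∖ {0}. Adding 4 shifts the range to ℂ ∖ {4}. f omits exactly 4.

Omitted value: 4.


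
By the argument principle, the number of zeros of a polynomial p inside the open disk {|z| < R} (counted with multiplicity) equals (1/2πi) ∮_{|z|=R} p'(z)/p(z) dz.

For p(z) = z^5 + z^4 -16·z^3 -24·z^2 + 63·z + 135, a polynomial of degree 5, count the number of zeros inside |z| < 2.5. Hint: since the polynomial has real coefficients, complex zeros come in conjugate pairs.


The zeros of p are: -3, 3, (-2 + 1i), (-2 - 1i), 3.
Their magnitudes are: 3, 3, 2.236, 2.236, 3.
Zeros with |z| < R = 2.5: (-2 + 1i), (-2 - 1i).
Count = 2.
By the argument principle, (1/2πi) ∮_{|z|=R} p'(z)/p(z) dz equals exactly this count.

Number of zeros inside |z| < 2.5: 2.


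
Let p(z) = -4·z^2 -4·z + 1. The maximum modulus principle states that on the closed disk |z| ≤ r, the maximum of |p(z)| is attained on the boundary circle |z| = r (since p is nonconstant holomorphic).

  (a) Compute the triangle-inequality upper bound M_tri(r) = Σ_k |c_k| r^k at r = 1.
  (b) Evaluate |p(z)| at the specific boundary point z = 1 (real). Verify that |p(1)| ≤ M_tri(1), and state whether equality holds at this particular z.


Coefficients: c_0 = 1, c_1 = -4, c_2 = -4. Radius r = 1.
Part (a). Triangle bound: M_tri(r) = Σ_k |c_k| r^k
  = |1|·1^0 + |-4|·1^1 + |-4|·1^2
  = 1 + 4 + 4 = 9.
This bounds M(r) := max_{|z|=r} |p(z)| from above; equality holds iff all terms c_k z^k can be made to align in phase at a single z on |z|=r.
Part (b). At z = 1 (real, on the circle |z| = r):
  p(1) = (1)·1^0 + (-4)·1^1 + (-4)·1^2 = -7.
  |p(1)| = 7.
Check: |p(1)| = 7 ≤ 9 = M_tri(1). ✓ Equality does not hold at z = 1 (the coefficients have mixed signs, so the terms do not all align in phase there).

M_tri(1) = 9; |p(1)| = 7; equality at z=1: no.


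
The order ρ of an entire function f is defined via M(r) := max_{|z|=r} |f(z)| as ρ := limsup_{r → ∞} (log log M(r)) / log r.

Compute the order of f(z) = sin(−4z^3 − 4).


Write sin(w) = (e^{iw} ± e^{−iw})/(2 or 2i), so |sin(w)| ≤ e^{|w|}. With w = −4z^3 − 4, |w| ≤ 4r^3 + 4 on |z|=r, giving M(r) ≤ e^{4r^3 + 4} and ρ ≤ 3. For the lower bound, choose z on |z|=r with -4z^3 purely imaginary of modulus 4r^3; then |sin(−4z^3 − 4)| grows like e^{4r^3}/2, so ρ ≥ 3. Hence ρ = 3.
Therefore ρ = 3.

Order ρ = 3.


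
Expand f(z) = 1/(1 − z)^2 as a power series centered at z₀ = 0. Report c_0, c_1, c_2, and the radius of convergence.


Let w = z − z₀, so z = z₀ + w.
Then 1 − z = 1 − (z₀ + w) = (1 − z₀) − w = 1 − w.
f(z) = 1/(1 − w)^2 = (1/(1)^2) · (1 − w/(1))^{−2}.
By the binomial series (1−u)^{−2} = Σ_{n≥0} C(n+1, 1) u^n for |u|<1, with u = w/(1):
  c_n = C(n+1, 1) / (1)^(n+2).
  c_0 = 1/(1)^2 = 1.
  c_1 = 2/(1)^3 = 2.
  c_2 = 3/(1)^4 = 3.
The series is valid for |w/d| < 1, i.e. |z − z₀| < |d|.
Radius of convergence: R = |1 − z₀| = |1| = 1 (distance from z₀ to the singularity z = 1).

c_0 = 1, c_1 = 2, c_2 = 3; R = 1.


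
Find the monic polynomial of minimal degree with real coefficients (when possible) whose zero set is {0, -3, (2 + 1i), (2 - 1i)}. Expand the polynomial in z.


The polynomial is p(z) = ∏_{α ∈ S} (z − α), where S = {0, -3, (2 + 1i), (2 - 1i)}.
Expanding the product yields: p(z) = z^4 -z^3 -7·z^2 + 15·z.
Note conjugate pairs combine to real quadratics: (z − (2+1i))(z − (2−1i)) = z² − 4z + 5.
The resulting polynomial has degree 4 and real coefficients as required.

p(z) = z^4 -z^3 -7·z^2 + 15·z.


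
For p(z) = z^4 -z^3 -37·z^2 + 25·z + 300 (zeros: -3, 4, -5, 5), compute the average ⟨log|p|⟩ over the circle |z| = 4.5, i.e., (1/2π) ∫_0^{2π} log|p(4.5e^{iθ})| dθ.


Zeros: -5, -3, 4, 5; r = 4.5.
Inside |z| < r: -3, 4. Outside (|z| ≥ r): -5, 5.
p(0) = 300, so log|p(0)| = log(300) = 5.7038.
Apply Jensen: I(r) = log|p(0)| + Σ_k log(r/|z_k|), summed over zeros inside |z| < r.
  log(r/|z_k|) for z_k = -3: log(4.5/3) = 0.4055
  log(r/|z_k|) for z_k = 4: log(4.5/4) = 0.1178
  Outside zeros (-5, 5) contribute nothing to the Jensen sum.
Sum over inside zeros: 0.5232.
I(r) = log|p(0)| + (inside sum) = 5.7038 + 0.5232 = 6.2270.
Note: since some zeros are outside |z| ≤ r, the simplified n·log(r) form does NOT apply — only the inside zeros contribute.

I(r) ≈ 6.2270.


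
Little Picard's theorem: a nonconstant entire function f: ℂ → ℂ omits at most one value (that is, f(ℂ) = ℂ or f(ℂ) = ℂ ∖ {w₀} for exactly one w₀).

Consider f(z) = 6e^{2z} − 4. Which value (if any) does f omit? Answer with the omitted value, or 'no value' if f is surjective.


Little Picard bounds the complement of f(ℂ) to at most one point.
e^{2z} is never zero on ℂ, so 6·e^{2z} takes every value in ℂ ∖ {0}. Adding -4 shifts the range to ℂ ∖ {-4}. Thus f omits exactly the value -4.

Omitted value: -4.


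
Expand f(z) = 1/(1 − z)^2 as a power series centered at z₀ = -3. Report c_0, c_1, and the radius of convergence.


Let w = z − z₀, so z = z₀ + w.
Then 1 − z = 1 − (z₀ + w) = (1 − z₀) − w = 4 − w.
f(z) = 1/(4 − w)^2 = (1/(4)^2) · (1 − w/(4))^{−2}.
By the binomial series (1−u)^{−2} = Σ_{n≥0} C(n+1, 1) u^n for |u|<1, with u = w/(4):
  c_n = C(n+1, 1) / (4)^(n+2).
  c_0 = 1/(4)^2 = 1/16.
  c_1 = 2/(4)^3 = 1/32.
The series is valid for |w/d| < 1, i.e. |z − z₀| < |d|.
Radius of convergence: R = |1 − z₀| = |4| = 4 (distance from z₀ to the singularity z = 1).

c_0 = 1/16, c_1 = 1/32; R = 4.


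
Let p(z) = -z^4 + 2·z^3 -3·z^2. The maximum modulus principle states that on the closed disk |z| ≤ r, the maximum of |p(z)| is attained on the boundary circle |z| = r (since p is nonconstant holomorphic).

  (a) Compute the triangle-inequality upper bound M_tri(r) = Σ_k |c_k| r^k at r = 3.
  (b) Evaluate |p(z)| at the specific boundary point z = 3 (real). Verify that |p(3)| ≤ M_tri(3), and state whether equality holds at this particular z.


Coefficients: c_0 = 0, c_1 = 0, c_2 = -3, c_3 = 2, c_4 = -1. Radius r = 3.
Part (a). Triangle bound: M_tri(r) = Σ_k |c_k| r^k
  = |0|·3^0 + |0|·3^1 + |-3|·3^2 + |2|·3^3 + |-1|·3^4
  = 0 + 0 + 27 + 54 + 81 = 162.
This bounds M(r) := max_{|z|=r} |p(z)| from above; equality holds iff all terms c_k z^k can be made to align in phase at a single z on |z|=r.
Part (b). At z = 3 (real, on the circle |z| = r):
  p(3) = (0)·3^0 + (0)·3^1 + (-3)·3^2 + (2)·3^3 + (-1)·3^4 = -54.
  |p(3)| = 54.
Check: |p(3)| = 54 ≤ 162 = M_tri(3). ✓ Equality does not hold at z = 3 (the coefficients have mixed signs, so the terms do not all align in phase there).

M_tri(3) = 162; |p(3)| = 54; equality at z=3: no.


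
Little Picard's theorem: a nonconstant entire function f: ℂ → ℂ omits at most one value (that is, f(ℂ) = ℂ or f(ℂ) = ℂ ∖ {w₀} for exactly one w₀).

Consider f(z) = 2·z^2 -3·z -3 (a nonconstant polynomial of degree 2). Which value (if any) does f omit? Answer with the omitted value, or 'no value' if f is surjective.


Little Picard bounds the complement of f(ℂ) to at most one point.
For every w ∈ ℂ, the equation p(z) − w = 0 is a nonconstant polynomial in z and hence has at least one root by the fundamental theorem of algebra. So p is surjective onto ℂ, omitting no value.

Omitted value: no value.


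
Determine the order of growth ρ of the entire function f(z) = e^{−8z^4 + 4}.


|e^{−8z^4 + 4}| = e^{Re(-8·z^4) + 4} ≤ e^{8|z|^4 + 4} = e^{8r^4 + 4} on |z| = r, so ρ ≤ 4. Choosing z on |z|=r so that -8·z^4 is real positive (always possible by picking arg z appropriately) gives |f(z)| = e^{8r^4 + 4}, matching the bound. The additive constant 4 does not affect log log M(r) ~ 4·log r. Hence ρ = 4.
Therefore ρ = 4.

Order ρ = 4.


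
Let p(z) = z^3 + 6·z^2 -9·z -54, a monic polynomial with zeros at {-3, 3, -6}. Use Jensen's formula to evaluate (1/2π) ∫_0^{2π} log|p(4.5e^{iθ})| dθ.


Zeros: -6, -3, 3; r = 4.5.
Inside |z| < r: -3, 3. Outside (|z| ≥ r): -6.
p(0) = -54, so log|p(0)| = log(54) = 3.9890.
Apply Jensen: I(r) = log|p(0)| + Σ_k log(r/|z_k|), summed over zeros inside |z| < r.
  log(r/|z_k|) for z_k = -3: log(4.5/3) = 0.4055
  log(r/|z_k|) for z_k = 3: log(4.5/3) = 0.4055
  Outside zeros (-6) contribute nothing to the Jensen sum.
Sum over inside zeros: 0.8109.
I(r) = log|p(0)| + (inside sum) = 3.9890 + 0.8109 = 4.7999.
Note: since some zeros are outside |z| ≤ r, the simplified n·log(r) form does NOT apply — only the inside zeros contribute.

I(r) ≈ 4.7999.


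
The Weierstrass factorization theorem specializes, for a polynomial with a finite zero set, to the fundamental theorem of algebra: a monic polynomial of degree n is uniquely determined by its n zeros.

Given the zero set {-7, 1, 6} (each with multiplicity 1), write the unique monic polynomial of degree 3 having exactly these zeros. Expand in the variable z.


The polynomial is p(z) = ∏_{α ∈ S} (z − α), where S = {-7, 1, 6}.
Expanding the product yields: p(z) = z^3 -43·z + 42.
The resulting polynomial has degree 3 and real coefficients as required.

p(z) = z^3 -43·z + 42.


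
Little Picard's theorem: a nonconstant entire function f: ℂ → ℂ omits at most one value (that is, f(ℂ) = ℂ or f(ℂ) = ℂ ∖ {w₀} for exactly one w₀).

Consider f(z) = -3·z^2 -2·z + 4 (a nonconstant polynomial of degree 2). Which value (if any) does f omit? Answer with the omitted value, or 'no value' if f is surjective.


Little Picard bounds the complement of f(ℂ) to at most one point.
For every w ∈ ℂ, the equation p(z) − w = 0 is a nonconstant polynomial in z and hence has at least one root by the fundamental theorem of algebra. So p is surjective onto ℂ, omitting no value.

Omitted value: no value.


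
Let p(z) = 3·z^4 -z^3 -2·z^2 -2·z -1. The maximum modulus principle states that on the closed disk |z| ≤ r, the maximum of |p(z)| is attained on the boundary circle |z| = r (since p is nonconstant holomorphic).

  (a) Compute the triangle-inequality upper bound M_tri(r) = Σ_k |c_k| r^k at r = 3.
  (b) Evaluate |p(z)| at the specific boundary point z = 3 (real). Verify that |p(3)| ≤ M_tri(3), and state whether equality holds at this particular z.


Coefficients: c_0 = -1, c_1 = -2, c_2 = -2, c_3 = -1, c_4 = 3. Radius r = 3.
Part (a). Triangle bound: M_tri(r) = Σ_k |c_k| r^k
  = |-1|·3^0 + |-2|·3^1 + |-2|·3^2 + |-1|·3^3 + |3|·3^4
  = 1 + 6 + 18 + 27 + 243 = 295.
This bounds M(r) := max_{|z|=r} |p(z)| from above; equality holds iff all terms c_k z^k can be made to align in phase at a single z on |z|=r.
Part (b). At z = 3 (real, on the circle |z| = r):
  p(3) = (-1)·3^0 + (-2)·3^1 + (-2)·3^2 + (-1)·3^3 + (3)·3^4 = 191.
  |p(3)| = 191.
Check: |p(3)| = 191 ≤ 295 = M_tri(3). ✓ Equality does not hold at z = 3 (the coefficients have mixed signs, so the terms do not all align in phase there).

M_tri(3) = 295; |p(3)| = 191; equality at z=3: no.
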